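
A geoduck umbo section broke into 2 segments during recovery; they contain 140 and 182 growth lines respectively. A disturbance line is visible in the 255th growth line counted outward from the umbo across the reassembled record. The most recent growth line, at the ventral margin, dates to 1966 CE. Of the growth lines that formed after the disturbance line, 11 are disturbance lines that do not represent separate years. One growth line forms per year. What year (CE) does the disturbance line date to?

Total growth lines = 140 + 182 = 322.
322 − 255 = 67 growth lines lie beyond the disturbance line toward the ventral margin.
67 − 11 false = 56 true growth lines after the disturbance line.
The growth line at the ventral margin is 1966 CE, so the disturbance line dates to 1966 − 56 = 1910 CE.

1910 CE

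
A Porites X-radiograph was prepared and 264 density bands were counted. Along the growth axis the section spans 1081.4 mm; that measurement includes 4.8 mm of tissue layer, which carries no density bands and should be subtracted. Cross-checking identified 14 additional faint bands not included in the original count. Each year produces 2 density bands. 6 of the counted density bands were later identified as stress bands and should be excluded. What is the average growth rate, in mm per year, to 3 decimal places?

Adjusted count: 264 − 6 + 14 = 272 density bands.
272 density bands at 2 per year is 272 / 2 = 136 years.
Net length = 1081.4 − 4.8 = 1076.6 mm.
Extension rate ≈ 1076.6 / 136 = 7.916 mm per year.

7.916 mm per year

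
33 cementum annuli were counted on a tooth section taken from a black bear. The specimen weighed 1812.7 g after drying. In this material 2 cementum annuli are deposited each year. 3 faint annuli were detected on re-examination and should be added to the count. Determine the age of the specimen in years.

After corrections the count is 33 + 3 = 36 cementum annuli.
36 cementum annuli at 2 per year is 36 / 2 = 18 years.

18 yr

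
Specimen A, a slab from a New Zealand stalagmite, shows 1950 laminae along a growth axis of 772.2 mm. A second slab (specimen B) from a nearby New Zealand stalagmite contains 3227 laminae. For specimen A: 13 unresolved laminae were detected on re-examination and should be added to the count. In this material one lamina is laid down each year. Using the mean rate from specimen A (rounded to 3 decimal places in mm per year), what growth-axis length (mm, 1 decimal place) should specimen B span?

Specimen A: correcting the raw count gives 1950 + 13 = 1963 true laminae.
A: 772.2 mm over 1963 years gives 772.2 / 1963 ≈ 0.393 mm/yr.
Length of B = 0.393 × 3227 = 1268.2 mm.

1268.2 mm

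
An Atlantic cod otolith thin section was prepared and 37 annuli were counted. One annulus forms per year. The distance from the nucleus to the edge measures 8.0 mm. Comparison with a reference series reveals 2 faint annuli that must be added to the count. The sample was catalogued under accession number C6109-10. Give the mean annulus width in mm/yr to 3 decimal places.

After corrections the count is 37 + 2 = 39 annuli.
Mean rate = 8.0 mm / 39 years ≈ 0.205 mm/yr.

0.205 mm/yr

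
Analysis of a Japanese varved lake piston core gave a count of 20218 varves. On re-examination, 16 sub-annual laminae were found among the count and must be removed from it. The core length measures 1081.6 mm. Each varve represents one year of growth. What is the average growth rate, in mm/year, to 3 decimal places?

Adjusted count: 20218 − 16 = 20202 varves.
1081.6 mm over 20202 years gives 1081.6 / 20202 ≈ 0.054 mm/year.

0.054 mm/year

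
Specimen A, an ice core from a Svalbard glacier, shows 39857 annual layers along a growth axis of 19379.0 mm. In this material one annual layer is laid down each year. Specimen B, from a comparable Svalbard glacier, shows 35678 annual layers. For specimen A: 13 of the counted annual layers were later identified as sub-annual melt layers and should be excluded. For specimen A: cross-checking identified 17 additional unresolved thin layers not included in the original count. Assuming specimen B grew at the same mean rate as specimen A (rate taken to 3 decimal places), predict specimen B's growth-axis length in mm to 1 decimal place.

17339.5 mm

Specimen A: after corrections the count is 39857 − 13 + 17 = 39861 annual layers.
A: Extension rate ≈ 19379.0 / 39861 = 0.486 mm/year.
B's length ≈ 0.486 × 35678 = 17339.5 mm.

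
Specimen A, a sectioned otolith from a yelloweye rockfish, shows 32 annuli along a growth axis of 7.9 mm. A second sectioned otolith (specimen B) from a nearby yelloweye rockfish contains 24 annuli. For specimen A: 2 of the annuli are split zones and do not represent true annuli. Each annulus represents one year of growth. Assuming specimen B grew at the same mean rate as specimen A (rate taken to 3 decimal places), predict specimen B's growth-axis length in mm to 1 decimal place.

6.3 mm

Specimen A: after corrections the count is 32 − 2 = 30 annuli.
A: Mean rate = 7.9 mm / 30 years ≈ 0.263 mm/year.
Length of B = 0.263 × 24 = 6.3 mm.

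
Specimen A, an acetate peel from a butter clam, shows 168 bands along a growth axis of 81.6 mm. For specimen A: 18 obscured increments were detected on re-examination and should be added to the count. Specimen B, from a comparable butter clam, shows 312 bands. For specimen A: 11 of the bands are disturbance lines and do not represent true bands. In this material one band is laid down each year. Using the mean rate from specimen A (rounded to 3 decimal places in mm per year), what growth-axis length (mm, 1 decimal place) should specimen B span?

145.4 mm

Specimen A: true band count = 168 − 11 + 18 = 175.
A: Mean rate = 81.6 mm / 175 years ≈ 0.466 mm/yr.
Length of B = 0.466 × 312 = 145.4 mm.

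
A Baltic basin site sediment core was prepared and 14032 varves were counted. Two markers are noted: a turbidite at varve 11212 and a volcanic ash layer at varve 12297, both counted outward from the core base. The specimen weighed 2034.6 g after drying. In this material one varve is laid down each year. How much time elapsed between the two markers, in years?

1085 years

The two markers are separated by 12297 − 11212 = 1085 varves.
One varve per year makes the interval 1085 years.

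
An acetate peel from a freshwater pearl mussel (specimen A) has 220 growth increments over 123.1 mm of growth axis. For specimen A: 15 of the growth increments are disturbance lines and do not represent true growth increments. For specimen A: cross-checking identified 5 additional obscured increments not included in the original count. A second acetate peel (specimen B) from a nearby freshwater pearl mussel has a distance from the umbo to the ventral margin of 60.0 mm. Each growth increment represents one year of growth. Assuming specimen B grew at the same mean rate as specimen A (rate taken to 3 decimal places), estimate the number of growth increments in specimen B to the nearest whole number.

102 growth increments

Specimen A: correcting the raw count gives 220 − 15 + 5 = 210 true growth increments.
A: Mean rate = 123.1 mm / 210 years ≈ 0.586 mm per year.
B spans 60.0 / 0.586 = 102.39 years ≈ 102 growth increments.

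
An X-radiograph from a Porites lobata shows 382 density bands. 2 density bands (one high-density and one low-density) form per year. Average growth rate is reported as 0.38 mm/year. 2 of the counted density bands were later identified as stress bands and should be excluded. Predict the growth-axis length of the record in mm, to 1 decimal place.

72.2 mm

Correcting the raw count gives 382 − 2 = 380 true density bands.
Dividing by 2 density bands per year: 380 / 2 = 190 years.
Length ≈ 0.38 × 190 = 72.2 mm.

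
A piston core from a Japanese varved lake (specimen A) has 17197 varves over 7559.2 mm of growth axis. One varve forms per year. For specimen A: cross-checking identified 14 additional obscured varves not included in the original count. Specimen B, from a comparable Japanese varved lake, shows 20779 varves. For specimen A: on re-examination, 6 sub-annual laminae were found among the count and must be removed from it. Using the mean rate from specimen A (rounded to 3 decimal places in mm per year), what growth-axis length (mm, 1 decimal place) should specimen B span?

9122.0 mm

Specimen A: correcting the raw count gives 17197 − 6 + 14 = 17205 true varves.
A: 7559.2 mm over 17205 years gives 7559.2 / 17205 ≈ 0.439 mm per year.
Length of B = 0.439 × 20779 = 9122.0 mm.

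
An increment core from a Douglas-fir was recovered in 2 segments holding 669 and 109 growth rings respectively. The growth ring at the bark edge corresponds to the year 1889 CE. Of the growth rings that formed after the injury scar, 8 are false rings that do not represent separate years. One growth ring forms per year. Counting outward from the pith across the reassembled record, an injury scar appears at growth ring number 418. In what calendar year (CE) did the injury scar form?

1537 CE

Total growth rings = 669 + 109 = 778.
Between growth ring 418 and the bark edge there are 778 − 418 = 360 growth rings.
Excluding 8 false growth rings: 360 − 8 = 352.
The growth ring at the bark edge is 1889 CE, so the injury scar dates to 1889 − 352 = 1537 CE.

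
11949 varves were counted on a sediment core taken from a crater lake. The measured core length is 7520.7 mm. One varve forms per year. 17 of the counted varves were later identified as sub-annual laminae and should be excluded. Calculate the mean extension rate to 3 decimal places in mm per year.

0.630 mm per year

Correcting the raw count gives 11949 − 17 = 11932 true varves.
Extension rate ≈ 7520.7 / 11932 = 0.630 mm per year.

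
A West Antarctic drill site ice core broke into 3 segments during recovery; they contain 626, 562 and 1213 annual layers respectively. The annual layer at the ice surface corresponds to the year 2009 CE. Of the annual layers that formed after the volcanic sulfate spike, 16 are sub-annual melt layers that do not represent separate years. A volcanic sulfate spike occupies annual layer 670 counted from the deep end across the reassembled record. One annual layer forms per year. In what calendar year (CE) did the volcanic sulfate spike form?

294 CE

Total annual layers = 626 + 562 + 1213 = 2401.
2401 − 670 = 1731 annual layers lie beyond the volcanic sulfate spike toward the ice surface.
1731 − 16 false = 1715 true annual layers after the volcanic sulfate spike.
2009 − 1715 = 294 CE.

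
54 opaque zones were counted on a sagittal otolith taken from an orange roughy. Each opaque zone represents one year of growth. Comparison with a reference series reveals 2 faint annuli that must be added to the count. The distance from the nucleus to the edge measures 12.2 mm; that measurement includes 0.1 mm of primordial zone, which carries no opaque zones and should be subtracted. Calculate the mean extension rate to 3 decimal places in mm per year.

After corrections the count is 54 + 2 = 56 opaque zones.
The growth record spans 12.2 − 0.1 = 12.1 mm.
12.1 mm over 56 years gives 12.1 / 56 ≈ 0.216 mm per year.

0.216 mm per year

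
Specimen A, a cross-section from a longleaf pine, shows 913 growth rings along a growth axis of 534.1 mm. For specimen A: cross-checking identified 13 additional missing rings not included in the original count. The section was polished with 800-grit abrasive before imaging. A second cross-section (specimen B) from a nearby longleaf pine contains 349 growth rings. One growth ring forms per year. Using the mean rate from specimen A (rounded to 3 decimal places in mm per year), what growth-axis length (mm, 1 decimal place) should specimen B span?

201.4 mm

Specimen A: adjusted count: 913 + 13 = 926 growth rings.
A: Extension rate ≈ 534.1 / 926 = 0.577 mm/yr.
B's length ≈ 0.577 × 349 = 201.4 mm.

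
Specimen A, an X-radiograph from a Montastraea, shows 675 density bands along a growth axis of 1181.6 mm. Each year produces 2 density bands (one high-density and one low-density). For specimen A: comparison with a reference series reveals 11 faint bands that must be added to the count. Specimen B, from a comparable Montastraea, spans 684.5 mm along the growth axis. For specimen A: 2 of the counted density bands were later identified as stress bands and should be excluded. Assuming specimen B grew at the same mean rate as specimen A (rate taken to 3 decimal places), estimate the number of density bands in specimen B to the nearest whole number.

Specimen A: adjusted count: 675 − 2 + 11 = 684 density bands.
Specimen A: dividing by 2 density bands per year: 684 / 2 = 342 years.
A: 1181.6 mm over 342 years gives 1181.6 / 342 ≈ 3.455 mm/year.
Specimen B: 684.5 mm / 3.455 mm per year = 198.12 years; at 2 density bands per year that is 198.12 × 2 ≈ 396 density bands.

396 density bands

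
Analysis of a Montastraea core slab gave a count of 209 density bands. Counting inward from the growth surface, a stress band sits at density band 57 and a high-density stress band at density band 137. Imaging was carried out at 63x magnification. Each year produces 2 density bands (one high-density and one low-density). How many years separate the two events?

40 yr

The two markers are separated by 137 − 57 = 80 density bands.
Dividing by 2 density bands per year: 80 / 2 = 40 years.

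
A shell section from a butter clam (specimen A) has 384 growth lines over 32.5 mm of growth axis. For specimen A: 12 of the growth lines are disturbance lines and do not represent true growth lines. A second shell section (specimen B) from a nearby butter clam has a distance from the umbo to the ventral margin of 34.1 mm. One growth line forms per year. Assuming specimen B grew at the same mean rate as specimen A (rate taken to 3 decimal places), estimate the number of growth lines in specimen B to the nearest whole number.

Specimen A: adjusted count: 384 − 12 = 372 growth lines.
A: 32.5 mm over 372 years gives 32.5 / 372 ≈ 0.087 mm per year.
B spans 34.1 / 0.087 = 391.95 years ≈ 392 growth lines.

392 growth lines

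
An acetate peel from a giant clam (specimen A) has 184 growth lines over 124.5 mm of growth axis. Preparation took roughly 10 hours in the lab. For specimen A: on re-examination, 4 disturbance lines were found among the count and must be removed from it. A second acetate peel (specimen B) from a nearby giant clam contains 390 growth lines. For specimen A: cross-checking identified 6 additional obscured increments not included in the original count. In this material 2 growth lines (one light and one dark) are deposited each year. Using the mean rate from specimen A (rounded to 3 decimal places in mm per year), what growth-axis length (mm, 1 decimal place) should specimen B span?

Specimen A: after corrections the count is 184 − 4 + 6 = 186 growth lines.
Specimen A: 186 growth lines at 2 per year is 186 / 2 = 93 years.
A: Extension rate ≈ 124.5 / 93 = 1.339 mm/year.
Specimen B: 390 growth lines at 2 per year is 390 / 2 = 195 years. B's length ≈ 1.339 × 195 = 261.1 mm.

261.1 mm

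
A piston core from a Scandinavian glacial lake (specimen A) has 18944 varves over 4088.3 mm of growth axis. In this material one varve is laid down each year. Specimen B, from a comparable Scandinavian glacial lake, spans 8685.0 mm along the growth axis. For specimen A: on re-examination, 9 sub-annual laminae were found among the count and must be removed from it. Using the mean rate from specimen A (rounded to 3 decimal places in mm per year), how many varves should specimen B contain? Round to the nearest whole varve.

Specimen A: adjusted count: 18944 − 9 = 18935 varves.
A: Extension rate ≈ 4088.3 / 18935 = 0.216 mm/yr.
For B, 8685.0 / 0.216 = 40208.33 years ≈ 40208 varves.

40208 varves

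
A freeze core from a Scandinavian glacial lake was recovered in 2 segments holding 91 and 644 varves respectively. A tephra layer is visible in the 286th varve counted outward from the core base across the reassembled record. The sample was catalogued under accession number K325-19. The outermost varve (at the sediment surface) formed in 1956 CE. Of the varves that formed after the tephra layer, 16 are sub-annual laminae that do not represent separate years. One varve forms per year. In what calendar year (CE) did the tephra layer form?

1523 CE

Total varves = 91 + 644 = 735.
735 − 286 = 449 varves lie beyond the tephra layer toward the sediment surface.
Excluding 16 false varves: 449 − 16 = 433.
The varve at the sediment surface is 1956 CE, so the tephra layer dates to 1956 − 433 = 1523 CE.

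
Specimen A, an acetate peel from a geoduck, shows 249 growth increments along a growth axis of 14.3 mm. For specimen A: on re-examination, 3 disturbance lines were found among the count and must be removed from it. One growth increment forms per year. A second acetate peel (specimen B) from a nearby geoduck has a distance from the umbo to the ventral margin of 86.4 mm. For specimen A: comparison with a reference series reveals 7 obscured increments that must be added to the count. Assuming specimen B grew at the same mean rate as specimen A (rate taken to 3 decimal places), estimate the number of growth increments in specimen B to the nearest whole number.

Specimen A: true growth increment count = 249 − 3 + 7 = 253.
A: Mean rate = 14.3 mm / 253 years ≈ 0.057 mm/yr.
Specimen B: 86.4 mm / 0.057 mm per year = 1515.79 years ≈ 1516 growth increments.

1516 growth increments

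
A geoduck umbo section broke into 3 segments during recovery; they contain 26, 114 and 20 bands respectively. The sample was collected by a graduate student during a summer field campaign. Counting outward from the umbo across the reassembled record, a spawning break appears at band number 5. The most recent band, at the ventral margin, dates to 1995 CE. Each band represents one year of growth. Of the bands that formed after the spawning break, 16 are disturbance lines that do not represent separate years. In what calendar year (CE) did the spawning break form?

Total bands = 26 + 114 + 20 = 160.
The spawning break sits at band 5 from the umbo, so 160 − 5 = 155 bands formed after it.
Excluding 16 false bands: 155 − 16 = 139.
Counting back 139 years from 1995 CE places the spawning break in 1995 − 139 = 1856 CE.

1856 CE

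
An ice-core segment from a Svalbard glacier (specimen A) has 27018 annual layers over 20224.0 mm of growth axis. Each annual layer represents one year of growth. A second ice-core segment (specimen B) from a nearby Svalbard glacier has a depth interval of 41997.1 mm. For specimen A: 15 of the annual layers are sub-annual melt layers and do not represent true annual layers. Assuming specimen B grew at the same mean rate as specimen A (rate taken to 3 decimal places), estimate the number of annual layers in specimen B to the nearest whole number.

Specimen A: adjusted count: 27018 − 15 = 27003 annual layers.
A: Mean rate = 20224.0 mm / 27003 years ≈ 0.749 mm/year.
Specimen B: 41997.1 mm / 0.749 mm per year = 56070.89 years ≈ 56071 annual layers.

56071 annual layers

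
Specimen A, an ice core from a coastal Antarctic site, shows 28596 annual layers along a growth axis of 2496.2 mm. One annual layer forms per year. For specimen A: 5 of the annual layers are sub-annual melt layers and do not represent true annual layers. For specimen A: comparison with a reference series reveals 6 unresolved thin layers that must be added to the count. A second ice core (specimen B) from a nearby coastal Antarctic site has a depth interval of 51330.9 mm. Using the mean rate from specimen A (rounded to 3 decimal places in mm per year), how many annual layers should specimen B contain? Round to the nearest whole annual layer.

Specimen A: adjusted count: 28596 − 5 + 6 = 28597 annual layers.
A: Extension rate ≈ 2496.2 / 28597 = 0.087 mm/year.
Specimen B: 51330.9 mm / 0.087 mm per year = 590010.34 years ≈ 590010 annual layers.

590010 annual layers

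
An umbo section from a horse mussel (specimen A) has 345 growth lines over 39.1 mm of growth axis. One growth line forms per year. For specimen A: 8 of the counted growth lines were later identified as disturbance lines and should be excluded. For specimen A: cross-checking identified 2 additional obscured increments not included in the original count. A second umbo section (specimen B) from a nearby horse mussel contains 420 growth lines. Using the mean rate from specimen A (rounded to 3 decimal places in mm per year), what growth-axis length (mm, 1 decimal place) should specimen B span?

Specimen A: true growth line count = 345 − 8 + 2 = 339.
A: Extension rate ≈ 39.1 / 339 = 0.115 mm/yr.
Length of B = 0.115 × 420 = 48.3 mm.

48.3 mm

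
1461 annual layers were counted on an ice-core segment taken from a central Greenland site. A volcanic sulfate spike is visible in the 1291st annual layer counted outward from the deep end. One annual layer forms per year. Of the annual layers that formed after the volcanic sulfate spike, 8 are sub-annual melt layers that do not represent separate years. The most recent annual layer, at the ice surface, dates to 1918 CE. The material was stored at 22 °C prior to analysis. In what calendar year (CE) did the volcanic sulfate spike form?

1461 − 1291 = 170 annual layers lie beyond the volcanic sulfate spike toward the ice surface.
Excluding 8 false annual layers: 170 − 8 = 162.
Counting back 162 years from 1918 CE places the volcanic sulfate spike in 1918 − 162 = 1756 CE.

1756 CE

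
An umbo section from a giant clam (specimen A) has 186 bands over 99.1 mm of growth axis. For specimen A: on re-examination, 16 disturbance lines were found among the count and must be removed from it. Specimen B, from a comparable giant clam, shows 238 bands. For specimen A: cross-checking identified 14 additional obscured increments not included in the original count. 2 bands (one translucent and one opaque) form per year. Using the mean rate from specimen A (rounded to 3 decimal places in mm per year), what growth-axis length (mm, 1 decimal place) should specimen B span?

Specimen A: true band count = 186 − 16 + 14 = 184.
Specimen A: dividing by 2 bands per year: 184 / 2 = 92 years.
A: Extension rate ≈ 99.1 / 92 = 1.077 mm per year.
Specimen B: 238 bands at 2 per year is 238 / 2 = 119 years. Length of B = 1.077 × 119 = 128.2 mm.

128.2 mm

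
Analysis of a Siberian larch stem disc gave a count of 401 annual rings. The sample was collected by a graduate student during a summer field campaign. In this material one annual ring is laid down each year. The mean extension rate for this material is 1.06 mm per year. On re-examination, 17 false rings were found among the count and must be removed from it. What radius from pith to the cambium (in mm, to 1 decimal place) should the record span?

407.0 mm

True annual ring count = 401 − 17 = 384.
Predicted length = 1.06 mm/year × 384 years = 407.0 mm.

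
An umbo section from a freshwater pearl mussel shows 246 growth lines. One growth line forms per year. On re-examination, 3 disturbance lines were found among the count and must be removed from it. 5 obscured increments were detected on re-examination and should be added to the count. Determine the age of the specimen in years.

248 years

After corrections the count is 246 − 3 + 5 = 248 growth lines.
At one growth line per year, that is 248 years.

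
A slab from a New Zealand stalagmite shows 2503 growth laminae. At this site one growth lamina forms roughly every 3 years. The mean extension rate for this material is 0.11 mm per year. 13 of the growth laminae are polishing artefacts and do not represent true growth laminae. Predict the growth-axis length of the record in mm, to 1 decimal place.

821.7 mm

Adjusted count: 2503 − 13 = 2490 growth laminae.
2490 growth laminae at 3 years each span 2490 × 3 = 7470 years.
Predicted length = 0.11 mm/year × 7470 years = 821.7 mm.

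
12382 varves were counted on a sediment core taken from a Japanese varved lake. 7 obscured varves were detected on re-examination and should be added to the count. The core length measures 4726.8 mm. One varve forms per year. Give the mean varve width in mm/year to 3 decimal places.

True varve count = 12382 + 7 = 12389.
4726.8 mm over 12389 years gives 4726.8 / 12389 ≈ 0.382 mm/year.

0.382 mm/year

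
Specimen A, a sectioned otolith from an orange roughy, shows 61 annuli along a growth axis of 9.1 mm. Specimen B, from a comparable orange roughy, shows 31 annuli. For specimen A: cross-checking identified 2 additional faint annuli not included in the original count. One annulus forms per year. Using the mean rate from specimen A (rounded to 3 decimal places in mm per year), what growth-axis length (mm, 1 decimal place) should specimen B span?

Specimen A: adjusted count: 61 + 2 = 63 annuli.
A: 9.1 mm over 63 years gives 9.1 / 63 ≈ 0.144 mm/yr.
Length of B = 0.144 × 31 = 4.5 mm.

4.5 mm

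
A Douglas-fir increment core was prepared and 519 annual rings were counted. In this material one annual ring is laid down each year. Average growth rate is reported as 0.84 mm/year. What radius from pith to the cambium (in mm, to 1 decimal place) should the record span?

436.0 mm

519 years of growth are recorded.
Length ≈ 0.84 × 519 = 436.0 mm.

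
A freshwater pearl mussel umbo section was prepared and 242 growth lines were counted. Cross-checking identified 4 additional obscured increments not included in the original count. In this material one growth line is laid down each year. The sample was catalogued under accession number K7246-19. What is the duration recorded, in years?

After corrections the count is 242 + 4 = 246 growth lines.
One growth line per year makes the duration 246 years.

246 yr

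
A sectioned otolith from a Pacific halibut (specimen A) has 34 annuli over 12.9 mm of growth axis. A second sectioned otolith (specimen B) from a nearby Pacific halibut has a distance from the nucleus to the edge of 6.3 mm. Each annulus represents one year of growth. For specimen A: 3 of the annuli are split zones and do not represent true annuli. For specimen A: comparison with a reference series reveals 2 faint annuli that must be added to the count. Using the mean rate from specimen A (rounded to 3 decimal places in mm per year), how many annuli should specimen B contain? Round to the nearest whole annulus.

16 annuli

Specimen A: adjusted count: 34 − 3 + 2 = 33 annuli.
A: 12.9 mm over 33 years gives 12.9 / 33 ≈ 0.391 mm/yr.
Specimen B: 6.3 mm / 0.391 mm per year = 16.11 years ≈ 16 annuli.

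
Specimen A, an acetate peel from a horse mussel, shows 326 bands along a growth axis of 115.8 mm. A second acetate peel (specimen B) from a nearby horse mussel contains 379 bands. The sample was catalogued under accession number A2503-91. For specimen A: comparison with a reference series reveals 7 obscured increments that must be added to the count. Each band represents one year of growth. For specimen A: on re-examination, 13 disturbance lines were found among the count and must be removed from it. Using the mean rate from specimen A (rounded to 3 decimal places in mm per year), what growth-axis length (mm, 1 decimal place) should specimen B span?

Specimen A: after corrections the count is 326 − 13 + 7 = 320 bands.
A: Extension rate ≈ 115.8 / 320 = 0.362 mm/yr.
Length of B = 0.362 × 379 = 137.2 mm.

137.2 mm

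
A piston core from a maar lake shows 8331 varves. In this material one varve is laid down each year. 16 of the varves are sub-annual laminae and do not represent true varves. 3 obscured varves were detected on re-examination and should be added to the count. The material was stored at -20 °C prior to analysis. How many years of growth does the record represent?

Correcting the raw count gives 8331 − 16 + 3 = 8318 true varves.
One varve per year makes the duration 8318 years.

8318 years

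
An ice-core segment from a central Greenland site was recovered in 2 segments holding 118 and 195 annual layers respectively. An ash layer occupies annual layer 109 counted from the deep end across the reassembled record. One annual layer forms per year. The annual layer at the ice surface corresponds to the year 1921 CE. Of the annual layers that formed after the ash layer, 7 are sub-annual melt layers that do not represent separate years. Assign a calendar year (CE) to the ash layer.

1724 CE

Total annual layers = 118 + 195 = 313.
Between annual layer 109 and the ice surface there are 313 − 109 = 204 annual layers.
204 − 7 false = 197 true annual layers after the ash layer.
The annual layer at the ice surface is 1921 CE, so the ash layer dates to 1921 − 197 = 1724 CE.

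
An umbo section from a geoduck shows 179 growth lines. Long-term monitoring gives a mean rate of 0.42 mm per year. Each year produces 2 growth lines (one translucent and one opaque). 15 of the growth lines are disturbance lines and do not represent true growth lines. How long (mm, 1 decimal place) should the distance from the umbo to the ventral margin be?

After corrections the count is 179 − 15 = 164 growth lines.
164 growth lines at 2 per year is 164 / 2 = 82 years.
Length ≈ 0.42 × 82 = 34.4 mm.

34.4 mm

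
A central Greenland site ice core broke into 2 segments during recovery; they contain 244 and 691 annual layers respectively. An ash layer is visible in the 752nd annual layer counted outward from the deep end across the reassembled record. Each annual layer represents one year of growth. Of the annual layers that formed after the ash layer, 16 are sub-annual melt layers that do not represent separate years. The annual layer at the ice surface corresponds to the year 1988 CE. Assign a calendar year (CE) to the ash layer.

1821 CE

Total annual layers = 244 + 691 = 935.
935 − 752 = 183 annual layers lie beyond the ash layer toward the ice surface.
183 − 16 false = 167 true annual layers after the ash layer.
The annual layer at the ice surface is 1988 CE, so the ash layer dates to 1988 − 167 = 1821 CE.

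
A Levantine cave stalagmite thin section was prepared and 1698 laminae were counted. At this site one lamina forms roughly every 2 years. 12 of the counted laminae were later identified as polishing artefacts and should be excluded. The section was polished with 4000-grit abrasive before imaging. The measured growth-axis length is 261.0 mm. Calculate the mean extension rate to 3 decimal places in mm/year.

True lamina count = 1698 − 12 = 1686.
Multiplying by 2 years per lamina: 1686 × 2 = 3372 years.
Extension rate ≈ 261.0 / 3372 = 0.077 mm/year.

0.077 mm/year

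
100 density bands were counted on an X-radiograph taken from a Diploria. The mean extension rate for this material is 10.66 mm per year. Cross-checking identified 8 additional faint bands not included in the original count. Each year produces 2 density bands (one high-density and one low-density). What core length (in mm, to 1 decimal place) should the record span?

575.6 mm

After corrections the count is 100 + 8 = 108 density bands.
108 density bands at 2 per year is 108 / 2 = 54 years.
Length ≈ 10.66 × 54 = 575.6 mm.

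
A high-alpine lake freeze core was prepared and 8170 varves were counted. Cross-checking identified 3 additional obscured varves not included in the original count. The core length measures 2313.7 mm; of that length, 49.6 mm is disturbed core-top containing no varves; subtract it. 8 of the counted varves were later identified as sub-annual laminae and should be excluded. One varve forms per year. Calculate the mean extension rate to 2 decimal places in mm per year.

0.28 mm per year

After corrections the count is 8170 − 8 + 3 = 8165 varves.
The growth record spans 2313.7 − 49.6 = 2264.1 mm.
2264.1 mm over 8165 years gives 2264.1 / 8165 ≈ 0.28 mm per year.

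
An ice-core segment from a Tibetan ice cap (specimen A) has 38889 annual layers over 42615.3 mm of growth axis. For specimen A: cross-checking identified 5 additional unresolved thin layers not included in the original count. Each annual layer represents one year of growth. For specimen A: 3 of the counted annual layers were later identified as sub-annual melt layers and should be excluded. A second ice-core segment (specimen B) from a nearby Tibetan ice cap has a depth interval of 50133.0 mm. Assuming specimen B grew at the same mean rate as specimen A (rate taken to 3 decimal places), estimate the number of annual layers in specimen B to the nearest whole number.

45742 annual layers

Specimen A: correcting the raw count gives 38889 − 3 + 5 = 38891 true annual layers.
A: Mean rate = 42615.3 mm / 38891 years ≈ 1.096 mm per year.
B spans 50133.0 / 1.096 = 45741.79 years ≈ 45742 annual layers.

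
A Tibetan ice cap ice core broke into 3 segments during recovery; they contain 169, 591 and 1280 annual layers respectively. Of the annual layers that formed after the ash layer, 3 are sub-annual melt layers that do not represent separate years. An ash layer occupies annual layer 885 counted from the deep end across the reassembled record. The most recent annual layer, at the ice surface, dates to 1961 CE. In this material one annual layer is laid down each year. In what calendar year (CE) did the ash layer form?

809 CE

Total annual layers = 169 + 591 + 1280 = 2040.
Between annual layer 885 and the ice surface there are 2040 − 885 = 1155 annual layers.
Removing the 3 false annual layers leaves 1155 − 3 = 1152 true annual layers beyond the ash layer.
The annual layer at the ice surface is 1961 CE, so the ash layer dates to 1961 − 1152 = 809 CE.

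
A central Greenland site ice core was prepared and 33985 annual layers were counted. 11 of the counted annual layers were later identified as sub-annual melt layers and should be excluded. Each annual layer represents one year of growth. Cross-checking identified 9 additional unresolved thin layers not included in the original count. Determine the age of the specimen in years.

After corrections the count is 33985 − 11 + 9 = 33983 annual layers.
One annual layer per year makes the duration 33983 years.

33983 years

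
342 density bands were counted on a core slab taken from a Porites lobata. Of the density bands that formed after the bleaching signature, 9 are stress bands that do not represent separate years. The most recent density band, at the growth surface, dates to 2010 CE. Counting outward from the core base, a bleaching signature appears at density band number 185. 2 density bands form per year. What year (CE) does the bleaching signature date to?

342 − 185 = 157 density bands lie beyond the bleaching signature toward the growth surface.
157 − 9 false = 148 true density bands after the bleaching signature.
148 density bands at 2 per year is 148 / 2 = 74 years.
Counting back 74 years from 2010 CE places the bleaching signature in 2010 − 74 = 1936 CE.

1936 CE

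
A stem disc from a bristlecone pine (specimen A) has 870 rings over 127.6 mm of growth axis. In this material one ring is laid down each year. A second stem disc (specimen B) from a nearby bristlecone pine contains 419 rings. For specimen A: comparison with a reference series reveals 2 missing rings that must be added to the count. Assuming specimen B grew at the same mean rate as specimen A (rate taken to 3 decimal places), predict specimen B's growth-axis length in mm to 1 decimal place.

Specimen A: after corrections the count is 870 + 2 = 872 rings.
A: Mean rate = 127.6 mm / 872 years ≈ 0.146 mm/yr.
For B, 0.146 mm/year × 419 years = 61.2 mm.

61.2 mm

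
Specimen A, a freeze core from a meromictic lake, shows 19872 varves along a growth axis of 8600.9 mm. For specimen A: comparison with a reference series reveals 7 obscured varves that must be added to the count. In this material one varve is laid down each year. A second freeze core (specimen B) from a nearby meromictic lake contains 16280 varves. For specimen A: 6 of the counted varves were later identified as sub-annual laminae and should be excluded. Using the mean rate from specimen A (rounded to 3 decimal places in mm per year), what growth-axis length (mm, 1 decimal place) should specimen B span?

7049.2 mm

Specimen A: correcting the raw count gives 19872 − 6 + 7 = 19873 true varves.
A: Mean rate = 8600.9 mm / 19873 years ≈ 0.433 mm/yr.
Length of B = 0.433 × 16280 = 7049.2 mm.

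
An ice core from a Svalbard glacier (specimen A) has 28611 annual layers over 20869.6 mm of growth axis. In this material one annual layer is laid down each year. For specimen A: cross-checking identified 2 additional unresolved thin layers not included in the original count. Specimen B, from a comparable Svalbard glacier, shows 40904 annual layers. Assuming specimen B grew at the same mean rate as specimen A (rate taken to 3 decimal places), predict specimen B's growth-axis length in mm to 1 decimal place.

29819.0 mm

Specimen A: true annual layer count = 28611 + 2 = 28613.
A: Extension rate ≈ 20869.6 / 28613 = 0.729 mm/year.
Length of B = 0.729 × 40904 = 29819.0 mm.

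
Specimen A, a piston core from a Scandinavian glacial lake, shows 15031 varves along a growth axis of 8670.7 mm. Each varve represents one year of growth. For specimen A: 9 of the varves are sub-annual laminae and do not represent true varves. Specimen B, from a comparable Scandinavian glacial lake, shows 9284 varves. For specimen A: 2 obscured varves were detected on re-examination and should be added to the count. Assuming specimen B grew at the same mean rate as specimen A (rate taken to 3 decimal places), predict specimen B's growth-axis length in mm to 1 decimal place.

5356.9 mm

Specimen A: adjusted count: 15031 − 9 + 2 = 15024 varves.
A: Mean rate = 8670.7 mm / 15024 years ≈ 0.577 mm/yr.
Length of B = 0.577 × 9284 = 5356.9 mm.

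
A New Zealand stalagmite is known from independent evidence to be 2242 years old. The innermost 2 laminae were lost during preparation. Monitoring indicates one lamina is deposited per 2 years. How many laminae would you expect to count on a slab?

At 2 years per lamina, 2242 / 2 = 1121 laminae are expected.
1121 − 2 missed = 1119 laminae expected in the prepared section.

1119 laminae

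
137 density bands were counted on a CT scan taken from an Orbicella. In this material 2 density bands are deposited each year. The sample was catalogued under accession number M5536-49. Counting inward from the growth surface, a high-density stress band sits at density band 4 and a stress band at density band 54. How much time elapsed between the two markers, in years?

Separation: 54 − 4 = 50 density bands.
With 2 density bands per year, 50 / 2 = 25 years.

25 yr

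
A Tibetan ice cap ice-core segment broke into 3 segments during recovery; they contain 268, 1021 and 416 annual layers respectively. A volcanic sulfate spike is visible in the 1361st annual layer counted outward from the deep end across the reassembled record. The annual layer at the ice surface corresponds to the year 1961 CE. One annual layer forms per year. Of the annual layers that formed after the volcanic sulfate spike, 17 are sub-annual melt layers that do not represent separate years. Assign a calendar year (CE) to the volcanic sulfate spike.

Total annual layers = 268 + 1021 + 416 = 1705.
Between annual layer 1361 and the ice surface there are 1705 − 1361 = 344 annual layers.
344 − 17 false = 327 true annual layers after the volcanic sulfate spike.
The annual layer at the ice surface is 1961 CE, so the volcanic sulfate spike dates to 1961 − 327 = 1634 CE.

1634 CE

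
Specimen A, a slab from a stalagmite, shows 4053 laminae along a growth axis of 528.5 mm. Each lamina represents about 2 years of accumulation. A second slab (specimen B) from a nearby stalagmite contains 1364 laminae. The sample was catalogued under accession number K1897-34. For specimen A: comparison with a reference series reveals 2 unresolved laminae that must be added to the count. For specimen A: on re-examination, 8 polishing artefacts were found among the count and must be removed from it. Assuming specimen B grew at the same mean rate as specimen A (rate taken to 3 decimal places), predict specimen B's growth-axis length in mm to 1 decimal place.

Specimen A: true lamina count = 4053 − 8 + 2 = 4047.
Specimen A: at 2 years per lamina, 4047 × 2 = 8094 years.
A: Extension rate ≈ 528.5 / 8094 = 0.065 mm/yr.
Specimen B: 1364 laminae at 2 years each span 1364 × 2 = 2728 years. Length of B = 0.065 × 2728 = 177.3 mm.

177.3 mm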